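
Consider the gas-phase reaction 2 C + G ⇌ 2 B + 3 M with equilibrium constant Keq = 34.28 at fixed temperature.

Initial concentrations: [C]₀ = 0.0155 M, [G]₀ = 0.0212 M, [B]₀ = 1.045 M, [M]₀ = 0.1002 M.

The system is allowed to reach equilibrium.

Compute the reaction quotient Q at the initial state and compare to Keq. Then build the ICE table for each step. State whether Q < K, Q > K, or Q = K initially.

Q₀ = 215.7; Q > K (proceeds reverse)

Q₀ = 215.7 vs Keq = 34.28 ⇒ Q>K, reverse
Step 1:
                   C          G          B          M
  init        0.0155     0.0212      1.045     0.1002
  Δ          0.01083   0.005417   -0.01083   -0.01625
  eq         0.02633    0.02662      1.034    0.08395
  solve Keq expr → x = -0.005417; check Q = 34.28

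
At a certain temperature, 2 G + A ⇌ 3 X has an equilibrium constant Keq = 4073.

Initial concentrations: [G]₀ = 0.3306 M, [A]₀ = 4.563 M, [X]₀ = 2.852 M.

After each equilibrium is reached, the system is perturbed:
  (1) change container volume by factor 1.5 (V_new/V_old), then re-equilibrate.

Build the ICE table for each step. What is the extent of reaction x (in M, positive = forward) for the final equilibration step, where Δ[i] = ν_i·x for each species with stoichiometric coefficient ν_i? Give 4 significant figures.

x = 0 M

Q₀ = 46.51 vs Keq = 4073 ⇒ Q<K, forward
Step 1:
                    G           A           X
  I            0.3306       4.563       2.852
  C           -0.2863     -0.1431      0.4294
  E            0.0443        4.42       3.281
  solve Keq expr → x = 0.1431; check Q = 4073
Then change container volume by factor 1.5 (V_new/V_old).
Step 2:
                    G           A           X
  I           0.02954       2.947       2.188
  C                 0           0           0
  E           0.02954       2.947       2.188
  solve Keq expr → x = 0; check Q = 4073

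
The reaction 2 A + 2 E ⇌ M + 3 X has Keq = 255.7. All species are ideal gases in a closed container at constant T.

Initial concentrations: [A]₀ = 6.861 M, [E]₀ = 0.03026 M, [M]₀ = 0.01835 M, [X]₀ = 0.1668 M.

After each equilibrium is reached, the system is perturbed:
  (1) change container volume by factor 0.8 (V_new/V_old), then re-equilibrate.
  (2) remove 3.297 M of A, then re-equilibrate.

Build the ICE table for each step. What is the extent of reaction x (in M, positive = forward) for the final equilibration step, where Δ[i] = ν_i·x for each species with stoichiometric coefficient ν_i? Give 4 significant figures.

x = -6.3867e-05 M

Q₀ = 0.001976 vs Keq = 255.7 ⇒ Q<K, forward
Step 1:
                  A         E         M         X
  I           6.861   0.03026   0.01835    0.1668
  C         -0.0301   -0.0301   0.01505   0.04515
  E           6.831 1.6325e-04    0.0334    0.2119
  solve Keq expr → x = 0.01505; check Q = 255.7
Then change container volume by factor 0.8 (V_new/V_old).
Step 2:
                  A         E         M         X
  I           8.539 2.0406e-04   0.04175    0.2649
  C               0         0         0         0
  E           8.539 2.0406e-04   0.04175    0.2649
  solve Keq expr → x = 0; check Q = 255.7
Then remove 3.297 M of A.
Step 3:
                  A         E         M         X
  I           5.242 2.0406e-04   0.04175    0.2649
  C       1.2773e-04 1.2773e-04 -6.3867e-05 -1.9160e-04
  E           5.242 3.3180e-04   0.04168    0.2647
  solve Keq expr → x = -6.3867e-05; check Q = 255.7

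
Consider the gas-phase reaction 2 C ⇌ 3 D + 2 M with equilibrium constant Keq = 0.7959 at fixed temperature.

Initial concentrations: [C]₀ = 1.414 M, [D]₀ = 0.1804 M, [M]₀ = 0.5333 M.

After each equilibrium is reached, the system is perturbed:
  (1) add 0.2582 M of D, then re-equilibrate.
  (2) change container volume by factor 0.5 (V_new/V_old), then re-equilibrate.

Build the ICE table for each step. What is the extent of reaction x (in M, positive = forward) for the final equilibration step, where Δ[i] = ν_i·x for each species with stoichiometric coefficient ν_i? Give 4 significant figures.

x = -0.2157 M

Q₀ = 8.3513e-04 vs Keq = 0.7959 ⇒ Q<K, forward
Step 1:
                    C           D           M
  Initial       1.414      0.1804      0.5333
  Change      -0.4716      0.7075      0.4716
  Equil        0.9424      0.8879       1.005
  solve Keq expr → x = 0.2358; check Q = 0.7959
Then add 0.2582 M of D.
Step 2:
                    C           D           M
  Initial      0.9424       1.146       1.005
  Change       0.0923     -0.1385     -0.0923
  Equil         1.035       1.008      0.9126
  solve Keq expr → x = -0.04615; check Q = 0.7959
Then change container volume by factor 0.5 (V_new/V_old).
Step 3:
                    C           D           M
  Initial       2.069       2.015       1.825
  Change       0.4313      -0.647     -0.4313
  Equil         2.501       1.368       1.394
  solve Keq expr → x = -0.2157; check Q = 0.7959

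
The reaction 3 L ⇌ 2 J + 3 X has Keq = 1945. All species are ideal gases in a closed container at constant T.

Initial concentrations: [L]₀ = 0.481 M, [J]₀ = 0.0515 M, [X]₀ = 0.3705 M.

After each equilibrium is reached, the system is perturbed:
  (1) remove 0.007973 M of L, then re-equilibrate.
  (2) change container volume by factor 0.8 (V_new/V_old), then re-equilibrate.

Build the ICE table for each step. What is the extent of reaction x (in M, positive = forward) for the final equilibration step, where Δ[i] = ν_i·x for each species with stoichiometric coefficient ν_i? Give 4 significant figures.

x = -0.001957 M

Q₀ = 0.001212 vs Keq = 1945 ⇒ Q<K, forward
Step 1:
                   L          J          X
  Initial      0.481     0.0515     0.3705
  Change     -0.4484     0.2989     0.4484
  Equil      0.03261     0.3504     0.8189
  solve Keq expr → x = 0.1495; check Q = 1945
Then remove 0.007973 M of L.
Step 2:
                   L          J          X
  Initial    0.02463     0.3504     0.8189
  Change    0.007376  -0.004918  -0.007376
  Equil      0.03201     0.3455     0.8115
  solve Keq expr → x = -0.002459; check Q = 1945
Then change container volume by factor 0.8 (V_new/V_old).
Step 3:
                   L          J          X
  Initial    0.04001     0.4319      1.014
  Change     0.00587  -0.003913   -0.00587
  Equil      0.04588      0.428      1.009
  solve Keq expr → x = -0.001957; check Q = 1945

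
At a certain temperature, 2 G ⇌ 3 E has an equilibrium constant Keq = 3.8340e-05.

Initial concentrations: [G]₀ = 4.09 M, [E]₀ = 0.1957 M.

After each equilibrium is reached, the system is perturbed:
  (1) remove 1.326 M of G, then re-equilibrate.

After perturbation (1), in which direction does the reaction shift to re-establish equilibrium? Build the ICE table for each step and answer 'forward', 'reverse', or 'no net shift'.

Direction: reverse

Q₀ = 4.4805e-04 vs Keq = 3.8340e-05 ⇒ Q>K, reverse
Step 1:
                  G         E
  Initial      4.09    0.1957
  Change     0.0723   -0.1084
  Equil       4.162   0.08725
  solve Keq expr → x = -0.03615; check Q = 3.8340e-05
Then remove 1.326 M of G.
Step 2:
                  G         E
  Initial     2.836   0.08725
  Change    0.01299  -0.01948
  Equil       2.849   0.06777
  solve Keq expr → x = -0.006494; check Q = 3.8340e-05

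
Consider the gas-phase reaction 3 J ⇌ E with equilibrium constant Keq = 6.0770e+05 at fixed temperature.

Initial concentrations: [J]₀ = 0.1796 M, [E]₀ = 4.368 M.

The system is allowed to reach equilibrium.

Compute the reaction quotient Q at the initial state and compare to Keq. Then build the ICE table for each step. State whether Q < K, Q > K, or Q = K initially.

Q₀ = 754; Q < K (proceeds forward)

Q₀ = 754 vs Keq = 6.0770e+05 ⇒ Q<K, forward
Step 1:
                   J          E
  init        0.1796      4.368
  Δ          -0.1602    0.05341
  eq         0.01938      4.421
  solve Keq expr → x = 0.05341; check Q = 6.0770e+05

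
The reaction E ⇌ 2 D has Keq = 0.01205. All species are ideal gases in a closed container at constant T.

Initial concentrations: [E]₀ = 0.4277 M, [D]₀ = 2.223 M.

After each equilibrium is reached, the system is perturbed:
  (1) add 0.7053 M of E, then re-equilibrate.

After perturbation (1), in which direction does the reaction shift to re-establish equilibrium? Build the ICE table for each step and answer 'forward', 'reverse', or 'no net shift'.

Q₀ = 11.55 vs Keq = 0.01205 ⇒ Q>K, reverse
Step 1:
                    E           D
  I            0.4277       2.223
  C             1.045       -2.09
  E             1.473      0.1332
  solve Keq expr → x = -1.045; check Q = 0.01205
Then add 0.7053 M of E.
Step 2:
                    E           D
  I             2.178      0.1332
  C          -0.01413     0.02826
  E             2.164      0.1615
  solve Keq expr → x = 0.01413; check Q = 0.01205

Direction: forward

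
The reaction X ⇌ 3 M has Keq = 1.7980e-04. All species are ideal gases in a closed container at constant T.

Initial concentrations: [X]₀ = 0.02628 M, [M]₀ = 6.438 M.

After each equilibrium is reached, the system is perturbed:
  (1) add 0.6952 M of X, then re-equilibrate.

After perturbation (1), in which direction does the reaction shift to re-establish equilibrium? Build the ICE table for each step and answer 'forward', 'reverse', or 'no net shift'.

Direction: forward

Q₀ = 1.0154e+04 vs Keq = 1.7980e-04 ⇒ Q>K, reverse
Step 1:
                    X           M
  I           0.02628       6.438
  C             2.122      -6.365
  E             2.148     0.07282
  solve Keq expr → x = -2.122; check Q = 1.7980e-04
Then add 0.6952 M of X.
Step 2:
                    X           M
  I             2.843     0.07282
  C         -0.002371    0.007112
  E             2.841     0.07994
  solve Keq expr → x = 0.002371; check Q = 1.7980e-04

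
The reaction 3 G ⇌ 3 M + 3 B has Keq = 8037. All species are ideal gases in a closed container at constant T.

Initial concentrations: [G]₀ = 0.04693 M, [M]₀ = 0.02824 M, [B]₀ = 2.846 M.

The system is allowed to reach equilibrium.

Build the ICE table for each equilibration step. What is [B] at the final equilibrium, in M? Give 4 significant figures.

[B]_eq = 2.883 M

Q₀ = 5.023 vs Keq = 8037 ⇒ Q<K, forward
Step 1:
                   G          M          B
  I          0.04693    0.02824      2.846
  C         -0.03747    0.03747    0.03747
  E         0.009459    0.06571      2.883
  solve Keq expr → x = 0.01249; check Q = 8037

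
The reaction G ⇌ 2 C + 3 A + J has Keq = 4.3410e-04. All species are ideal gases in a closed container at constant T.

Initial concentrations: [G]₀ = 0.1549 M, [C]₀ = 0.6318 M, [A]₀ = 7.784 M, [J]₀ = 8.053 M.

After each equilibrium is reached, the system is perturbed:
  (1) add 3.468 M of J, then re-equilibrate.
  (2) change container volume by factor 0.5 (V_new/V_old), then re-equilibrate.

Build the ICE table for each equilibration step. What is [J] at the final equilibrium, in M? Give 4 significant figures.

Q₀ = 9788 vs Keq = 4.3410e-04 ⇒ Q>K, reverse
Step 1:
                   G          C          A          J
  init        0.1549     0.6318      7.784      8.053
  Δ           0.3158    -0.6315    -0.9473    -0.3158
  eq          0.4707 2.8746e-04      6.837      7.737
  solve Keq expr → x = -0.3158; check Q = 4.3410e-04
Then add 3.468 M of J.
Step 2:
                   G          C          A          J
  init        0.4707 2.8746e-04      6.837      11.21
  Δ       2.4291e-05 -4.8581e-05 -7.2872e-05 -2.4291e-05
  eq          0.4707 2.3888e-04      6.837      11.21
  solve Keq expr → x = -2.4291e-05; check Q = 4.3410e-04
Then change container volume by factor 0.5 (V_new/V_old).
Step 3:
                   G          C          A          J
  init        0.9414 4.7776e-04      13.67      22.41
  Δ       1.9665e-04 -3.9329e-04 -5.8994e-04 -1.9665e-04
  eq          0.9416 8.4472e-05      13.67      22.41
  solve Keq expr → x = -1.9665e-04; check Q = 4.3410e-04

[J]_eq = 22.41 M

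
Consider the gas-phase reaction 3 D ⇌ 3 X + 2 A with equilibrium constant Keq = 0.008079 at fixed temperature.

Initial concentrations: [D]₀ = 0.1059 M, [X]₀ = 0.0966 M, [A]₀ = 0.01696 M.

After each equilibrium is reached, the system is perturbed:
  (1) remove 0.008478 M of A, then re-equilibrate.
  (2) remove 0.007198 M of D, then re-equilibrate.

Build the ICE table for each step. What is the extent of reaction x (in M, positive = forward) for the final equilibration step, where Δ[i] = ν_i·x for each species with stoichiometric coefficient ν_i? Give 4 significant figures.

Q₀ = 2.1832e-04 vs Keq = 0.008079 ⇒ Q<K, forward
Step 1:
                    D           X           A
  init         0.1059      0.0966     0.01696
  Δ          -0.03245     0.03245     0.02163
  eq          0.07345      0.1291     0.03859
  solve Keq expr → x = 0.01082; check Q = 0.008079
Then remove 0.008478 M of A.
Step 2:
                    D           X           A
  init        0.07345      0.1291     0.03012
  Δ         -0.004629    0.004629    0.003086
  eq          0.06882      0.1337      0.0332
  solve Keq expr → x = 0.001543; check Q = 0.008079
Then remove 0.007198 M of D.
Step 3:
                    D           X           A
  init        0.06162      0.1337      0.0332
  Δ          0.002968   -0.002968   -0.001979
  eq          0.06459      0.1307     0.03122
  solve Keq expr → x = -9.8950e-04; check Q = 0.008079

x = -9.8950e-04 M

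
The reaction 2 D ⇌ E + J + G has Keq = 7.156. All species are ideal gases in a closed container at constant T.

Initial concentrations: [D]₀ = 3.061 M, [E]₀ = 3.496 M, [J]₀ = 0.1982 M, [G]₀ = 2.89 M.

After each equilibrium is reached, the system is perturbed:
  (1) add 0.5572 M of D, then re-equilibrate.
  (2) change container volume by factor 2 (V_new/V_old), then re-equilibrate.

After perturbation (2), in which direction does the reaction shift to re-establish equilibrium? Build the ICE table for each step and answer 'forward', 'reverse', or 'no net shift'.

Direction: forward

Q₀ = 0.2137 vs Keq = 7.156 ⇒ Q<K, forward
Step 1:
                    D           E           J           G
  Initial       3.061       3.496      0.1982        2.89
  Change       -1.583      0.7917      0.7917      0.7917
  Equil         1.478       4.288      0.9899       3.682
  solve Keq expr → x = 0.7917; check Q = 7.156
Then add 0.5572 M of D.
Step 2:
                    D           E           J           G
  Initial       2.035       4.288      0.9899       3.682
  Change      -0.3571      0.1786      0.1786      0.1786
  Equil         1.678       4.466       1.168        3.86
  solve Keq expr → x = 0.1786; check Q = 7.156
Then change container volume by factor 2 (V_new/V_old).
Step 3:
                    D           E           J           G
  Initial      0.8389       2.233      0.5842        1.93
  Change      -0.1757     0.08784     0.08784     0.08784
  Equil        0.6632       2.321       0.672       2.018
  solve Keq expr → x = 0.08784; check Q = 7.156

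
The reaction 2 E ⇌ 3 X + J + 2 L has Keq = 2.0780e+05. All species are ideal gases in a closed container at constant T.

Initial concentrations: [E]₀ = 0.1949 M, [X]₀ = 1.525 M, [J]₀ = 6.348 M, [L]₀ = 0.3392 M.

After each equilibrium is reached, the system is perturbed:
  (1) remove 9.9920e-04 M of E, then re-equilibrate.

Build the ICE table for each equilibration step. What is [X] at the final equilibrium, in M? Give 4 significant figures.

Q₀ = 68.19 vs Keq = 2.0780e+05 ⇒ Q<K, forward
Step 1:
                  E         X         J         L
  init       0.1949     1.525     6.348    0.3392
  Δ         -0.1878    0.2817   0.09389    0.1878
  eq       0.007125     1.807     6.442     0.527
  solve Keq expr → x = 0.09389; check Q = 2.0780e+05
Then remove 9.9920e-04 M of E.
Step 2:
                  E         X         J         L
  init     0.006126     1.807     6.442     0.527
  Δ       9.7707e-04 -0.001466 -4.8853e-04 -9.7707e-04
  eq       0.007103     1.805     6.441     0.526
  solve Keq expr → x = -4.8853e-04; check Q = 2.0780e+05

[X]_eq = 1.805 M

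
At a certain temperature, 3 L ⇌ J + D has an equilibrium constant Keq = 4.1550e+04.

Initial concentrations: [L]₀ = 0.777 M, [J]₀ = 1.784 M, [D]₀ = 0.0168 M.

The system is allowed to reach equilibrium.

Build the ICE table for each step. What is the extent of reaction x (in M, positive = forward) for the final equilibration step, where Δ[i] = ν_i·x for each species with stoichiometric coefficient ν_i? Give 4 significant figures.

Q₀ = 0.06389 vs Keq = 4.1550e+04 ⇒ Q<K, forward
Step 1:
                  L         J         D
  Initial     0.777     1.784    0.0168
  Change    -0.7534    0.2511    0.2511
  Equil     0.02359     2.035    0.2679
  solve Keq expr → x = 0.2511; check Q = 4.1550e+04

x = 0.2511 M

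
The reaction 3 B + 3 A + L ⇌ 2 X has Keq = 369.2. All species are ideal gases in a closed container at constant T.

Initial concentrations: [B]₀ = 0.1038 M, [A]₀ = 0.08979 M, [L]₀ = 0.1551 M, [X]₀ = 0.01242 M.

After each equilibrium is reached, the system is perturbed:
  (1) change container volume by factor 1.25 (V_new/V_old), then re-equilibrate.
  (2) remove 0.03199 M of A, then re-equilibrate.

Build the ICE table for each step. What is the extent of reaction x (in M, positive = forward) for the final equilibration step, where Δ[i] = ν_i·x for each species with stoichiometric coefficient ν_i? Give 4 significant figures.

x = -9.9560e-04 M

Q₀ = 1228 vs Keq = 369.2 ⇒ Q>K, reverse
Step 1:
                   B          A          L          X
  I           0.1038    0.08979     0.1551    0.01242
  C         0.006224   0.006224   0.002075  -0.004149
  E             0.11    0.09601     0.1572   0.008271
  solve Keq expr → x = -0.002075; check Q = 369.2
Then change container volume by factor 1.25 (V_new/V_old).
Step 2:
                   B          A          L          X
  I          0.08802    0.07681     0.1257   0.006617
  C         0.003464   0.003464   0.001155  -0.002309
  E          0.09148    0.08027     0.1269   0.004308
  solve Keq expr → x = -0.001155; check Q = 369.2
Then remove 0.03199 M of A.
Step 3:
                   B          A          L          X
  I          0.09148    0.04828     0.1269   0.004308
  C         0.002987   0.002987 9.9560e-04  -0.001991
  E          0.09447    0.05127     0.1279   0.002316
  solve Keq expr → x = -9.9560e-04; check Q = 369.2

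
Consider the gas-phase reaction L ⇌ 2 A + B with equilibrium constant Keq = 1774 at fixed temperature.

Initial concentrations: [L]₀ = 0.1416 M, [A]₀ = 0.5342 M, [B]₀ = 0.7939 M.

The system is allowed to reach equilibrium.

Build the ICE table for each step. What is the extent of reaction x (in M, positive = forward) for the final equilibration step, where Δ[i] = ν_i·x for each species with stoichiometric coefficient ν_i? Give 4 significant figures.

Q₀ = 1.6 vs Keq = 1774 ⇒ Q<K, forward
Step 1:
                   L          A          B
  I           0.1416     0.5342     0.7939
  C          -0.1412     0.2825     0.1412
  E       3.5160e-04     0.8167     0.9351
  solve Keq expr → x = 0.1412; check Q = 1774

x = 0.1412 M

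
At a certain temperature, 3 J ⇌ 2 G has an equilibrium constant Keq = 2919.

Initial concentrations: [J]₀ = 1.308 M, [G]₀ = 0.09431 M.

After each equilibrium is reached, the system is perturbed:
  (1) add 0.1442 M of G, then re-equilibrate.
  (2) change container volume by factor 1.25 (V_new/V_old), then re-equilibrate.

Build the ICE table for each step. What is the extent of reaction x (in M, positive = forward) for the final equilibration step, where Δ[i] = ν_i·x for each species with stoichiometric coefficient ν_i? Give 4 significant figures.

x = -0.001452 M

Q₀ = 0.003975 vs Keq = 2919 ⇒ Q<K, forward
Step 1:
                   J          G
  Initial      1.308    0.09431
  Change      -1.242     0.8278
  Equil      0.06629     0.9221
  solve Keq expr → x = 0.4139; check Q = 2919
Then add 0.1442 M of G.
Step 2:
                   J          G
  Initial    0.06629      1.066
  Change    0.006543  -0.004362
  Equil      0.07283      1.062
  solve Keq expr → x = -0.002181; check Q = 2919
Then change container volume by factor 1.25 (V_new/V_old).
Step 3:
                   J          G
  Initial    0.05827     0.8496
  Change    0.004356  -0.002904
  Equil      0.06262     0.8467
  solve Keq expr → x = -0.001452; check Q = 2919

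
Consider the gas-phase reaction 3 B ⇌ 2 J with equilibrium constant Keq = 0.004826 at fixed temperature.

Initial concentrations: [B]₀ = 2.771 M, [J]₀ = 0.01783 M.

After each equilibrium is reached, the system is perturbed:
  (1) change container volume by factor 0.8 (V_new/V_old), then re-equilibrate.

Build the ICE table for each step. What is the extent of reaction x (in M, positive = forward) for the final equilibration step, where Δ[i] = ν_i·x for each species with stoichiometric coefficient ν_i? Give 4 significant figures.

x = 0.01508 M

Q₀ = 1.4941e-05 vs Keq = 0.004826 ⇒ Q<K, forward
Step 1:
                    B           J
  init          2.771     0.01783
  Δ           -0.3627      0.2418
  eq            2.408      0.2596
  solve Keq expr → x = 0.1209; check Q = 0.004826
Then change container volume by factor 0.8 (V_new/V_old).
Step 2:
                    B           J
  init           3.01      0.3245
  Δ          -0.04524     0.03016
  eq            2.965      0.3547
  solve Keq expr → x = 0.01508; check Q = 0.004826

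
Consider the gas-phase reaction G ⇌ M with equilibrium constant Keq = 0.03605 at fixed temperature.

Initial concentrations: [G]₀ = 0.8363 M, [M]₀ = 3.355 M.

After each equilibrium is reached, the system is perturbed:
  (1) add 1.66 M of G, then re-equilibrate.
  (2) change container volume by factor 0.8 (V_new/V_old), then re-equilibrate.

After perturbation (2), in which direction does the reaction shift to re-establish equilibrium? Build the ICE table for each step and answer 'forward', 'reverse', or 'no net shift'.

Direction: no net shift

Q₀ = 4.012 vs Keq = 0.03605 ⇒ Q>K, reverse
Step 1:
                   G          M
  I           0.8363      3.355
  C            3.209     -3.209
  E            4.045     0.1458
  solve Keq expr → x = -3.209; check Q = 0.03605
Then add 1.66 M of G.
Step 2:
                   G          M
  I            5.705     0.1458
  C         -0.05776    0.05776
  E            5.648     0.2036
  solve Keq expr → x = 0.05776; check Q = 0.03605
Then change container volume by factor 0.8 (V_new/V_old).
Step 3:
                   G          M
  I             7.06     0.2545
  C                0          0
  E             7.06     0.2545
  solve Keq expr → x = 0; check Q = 0.03605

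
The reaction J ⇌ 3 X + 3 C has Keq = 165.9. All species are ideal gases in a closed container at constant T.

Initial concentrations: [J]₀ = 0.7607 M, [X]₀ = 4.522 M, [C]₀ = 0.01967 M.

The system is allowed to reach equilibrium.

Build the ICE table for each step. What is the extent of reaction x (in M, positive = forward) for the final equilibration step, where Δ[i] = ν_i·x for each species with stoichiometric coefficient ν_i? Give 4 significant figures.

x = 0.2658 M

Q₀ = 9.2511e-04 vs Keq = 165.9 ⇒ Q<K, forward
Step 1:
                   J          X          C
  init        0.7607      4.522    0.01967
  Δ          -0.2658     0.7974     0.7974
  eq          0.4949      5.319     0.8171
  solve Keq expr → x = 0.2658; check Q = 165.9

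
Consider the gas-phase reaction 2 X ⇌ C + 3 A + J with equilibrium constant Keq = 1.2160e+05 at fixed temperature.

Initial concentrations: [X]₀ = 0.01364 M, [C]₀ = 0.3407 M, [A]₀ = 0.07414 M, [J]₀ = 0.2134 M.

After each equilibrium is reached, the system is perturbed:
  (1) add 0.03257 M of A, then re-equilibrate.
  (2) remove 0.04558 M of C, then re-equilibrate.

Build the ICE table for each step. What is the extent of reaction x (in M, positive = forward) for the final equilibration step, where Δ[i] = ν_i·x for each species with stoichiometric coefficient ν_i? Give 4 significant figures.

Q₀ = 0.1593 vs Keq = 1.2160e+05 ⇒ Q<K, forward
Step 1:
                    X           C           A           J
  I           0.01364      0.3407     0.07414      0.2134
  C          -0.01362    0.006808     0.02043    0.006808
  E        2.3069e-05      0.3475     0.09457      0.2202
  solve Keq expr → x = 0.006808; check Q = 1.2160e+05
Then add 0.03257 M of A.
Step 2:
                    X           C           A           J
  I        2.3069e-05      0.3475      0.1271      0.2202
  C        1.2883e-05 -6.4414e-06 -1.9324e-05 -6.4414e-06
  E        3.5952e-05      0.3475      0.1271      0.2202
  solve Keq expr → x = -6.4414e-06; check Q = 1.2160e+05
Then remove 0.04558 M of C.
Step 3:
                    X           C           A           J
  I        3.5952e-05      0.3019      0.1271      0.2202
  C       -2.4391e-06  1.2195e-06  3.6586e-06  1.2195e-06
  E        3.3513e-05      0.3019      0.1271      0.2202
  solve Keq expr → x = 1.2195e-06; check Q = 1.2160e+05

x = 1.2195e-06 M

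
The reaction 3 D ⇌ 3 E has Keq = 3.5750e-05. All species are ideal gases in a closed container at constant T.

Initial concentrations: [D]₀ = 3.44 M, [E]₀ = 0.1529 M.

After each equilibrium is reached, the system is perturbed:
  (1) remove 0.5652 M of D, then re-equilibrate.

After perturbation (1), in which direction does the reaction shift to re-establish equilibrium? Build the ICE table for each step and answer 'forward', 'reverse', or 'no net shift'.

Q₀ = 8.7811e-05 vs Keq = 3.5750e-05 ⇒ Q>K, reverse
Step 1:
                  D         E
  I            3.44    0.1529
  C         0.03832  -0.03832
  E           3.478    0.1146
  solve Keq expr → x = -0.01277; check Q = 3.5750e-05
Then remove 0.5652 M of D.
Step 2:
                  D         E
  I           2.913    0.1146
  C         0.01803  -0.01803
  E           2.931   0.09656
  solve Keq expr → x = -0.006008; check Q = 3.5750e-05

Direction: reverse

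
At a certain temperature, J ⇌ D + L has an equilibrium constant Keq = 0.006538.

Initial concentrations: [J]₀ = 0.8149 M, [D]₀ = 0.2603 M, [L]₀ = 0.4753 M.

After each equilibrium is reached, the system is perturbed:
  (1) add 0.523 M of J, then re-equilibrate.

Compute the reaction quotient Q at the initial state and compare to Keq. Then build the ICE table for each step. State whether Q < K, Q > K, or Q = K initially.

Q₀ = 0.1518; Q > K (proceeds reverse)

Q₀ = 0.1518 vs Keq = 0.006538 ⇒ Q>K, reverse
Step 1:
                   J          D          L
  I           0.8149     0.2603     0.4753
  C           0.2321    -0.2321    -0.2321
  E            1.047    0.02815     0.2432
  solve Keq expr → x = -0.2321; check Q = 0.006538
Then add 0.523 M of J.
Step 2:
                   J          D          L
  I             1.57    0.02815     0.2432
  C         -0.01181    0.01181    0.01181
  E            1.558    0.03996      0.255
  solve Keq expr → x = 0.01181; check Q = 0.006538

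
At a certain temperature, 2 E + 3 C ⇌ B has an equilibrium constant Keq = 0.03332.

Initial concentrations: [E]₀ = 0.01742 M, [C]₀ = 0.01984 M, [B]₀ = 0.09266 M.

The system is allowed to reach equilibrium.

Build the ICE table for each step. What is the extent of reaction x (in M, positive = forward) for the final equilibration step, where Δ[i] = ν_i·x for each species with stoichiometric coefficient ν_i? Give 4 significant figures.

Q₀ = 3.9099e+07 vs Keq = 0.03332 ⇒ Q>K, reverse
Step 1:
                   E          C          B
  I          0.01742    0.01984    0.09266
  C           0.1852     0.2779   -0.09262
  E           0.2027     0.2977 3.6113e-05
  solve Keq expr → x = -0.09262; check Q = 0.03332

x = -0.09262 M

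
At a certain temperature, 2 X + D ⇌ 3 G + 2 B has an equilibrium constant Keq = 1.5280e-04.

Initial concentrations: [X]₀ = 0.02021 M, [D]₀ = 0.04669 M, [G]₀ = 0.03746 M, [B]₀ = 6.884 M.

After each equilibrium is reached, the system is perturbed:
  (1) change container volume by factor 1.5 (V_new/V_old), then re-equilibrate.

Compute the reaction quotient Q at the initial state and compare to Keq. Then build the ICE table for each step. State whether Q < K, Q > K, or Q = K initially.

Q₀ = 130.6 vs Keq = 1.5280e-04 ⇒ Q>K, reverse
Step 1:
                  X         D         G         B
  I         0.02021   0.04669   0.03746     6.884
  C         0.02449   0.01224  -0.03673  -0.02449
  E          0.0447   0.05893 7.2583e-04      6.86
  solve Keq expr → x = -0.01224; check Q = 1.5280e-04
Then change container volume by factor 1.5 (V_new/V_old).
Step 2:
                  X         D         G         B
  I          0.0298   0.03929 4.8389e-04     4.573
  C       -9.9003e-05 -4.9502e-05 1.4851e-04 9.9003e-05
  E          0.0297   0.03924 6.3239e-04     4.573
  solve Keq expr → x = 4.9502e-05; check Q = 1.5280e-04

Q₀ = 130.6; Q > K (proceeds reverse)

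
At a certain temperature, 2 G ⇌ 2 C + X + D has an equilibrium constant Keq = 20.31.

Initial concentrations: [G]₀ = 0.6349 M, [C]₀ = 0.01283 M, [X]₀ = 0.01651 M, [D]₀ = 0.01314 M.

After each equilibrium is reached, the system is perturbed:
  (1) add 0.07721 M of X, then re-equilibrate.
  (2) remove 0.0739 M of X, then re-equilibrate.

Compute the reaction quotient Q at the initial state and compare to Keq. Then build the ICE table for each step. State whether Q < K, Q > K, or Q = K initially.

Q₀ = 8.8590e-08 vs Keq = 20.31 ⇒ Q<K, forward
Step 1:
                    G           C           X           D
  I            0.6349     0.01283     0.01651     0.01314
  C            -0.593       0.593      0.2965      0.2965
  E           0.04186      0.6059       0.313      0.3097
  solve Keq expr → x = 0.2965; check Q = 20.31
Then add 0.07721 M of X.
Step 2:
                    G           C           X           D
  I           0.04186      0.6059      0.3902      0.3097
  C          0.004263   -0.004263   -0.002131   -0.002131
  E           0.04612      0.6016      0.3881      0.3075
  solve Keq expr → x = -0.002131; check Q = 20.31
Then remove 0.0739 M of X.
Step 3:
                    G           C           X           D
  I           0.04612      0.6016      0.3142      0.3075
  C         -0.004068    0.004068    0.002034    0.002034
  E           0.04205      0.6057      0.3162      0.3096
  solve Keq expr → x = 0.002034; check Q = 20.31

Q₀ = 8.8590e-08; Q < K (proceeds forward)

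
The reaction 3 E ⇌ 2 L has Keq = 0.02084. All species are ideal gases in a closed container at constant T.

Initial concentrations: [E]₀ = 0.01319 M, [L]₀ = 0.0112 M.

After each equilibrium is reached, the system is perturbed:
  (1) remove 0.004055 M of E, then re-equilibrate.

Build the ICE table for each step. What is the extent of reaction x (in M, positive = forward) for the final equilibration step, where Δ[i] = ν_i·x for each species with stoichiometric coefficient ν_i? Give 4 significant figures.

x = -6.8472e-05 M

Q₀ = 54.66 vs Keq = 0.02084 ⇒ Q>K, reverse
Step 1:
                    E           L
  init        0.01319      0.0112
  Δ           0.01573    -0.01049
  eq          0.02892  7.1016e-04
  solve Keq expr → x = -0.005245; check Q = 0.02084
Then remove 0.004055 M of E.
Step 2:
                    E           L
  init        0.02487  7.1016e-04
  Δ        2.0542e-04 -1.3694e-04
  eq          0.02508  5.7321e-04
  solve Keq expr → x = -6.8472e-05; check Q = 0.02084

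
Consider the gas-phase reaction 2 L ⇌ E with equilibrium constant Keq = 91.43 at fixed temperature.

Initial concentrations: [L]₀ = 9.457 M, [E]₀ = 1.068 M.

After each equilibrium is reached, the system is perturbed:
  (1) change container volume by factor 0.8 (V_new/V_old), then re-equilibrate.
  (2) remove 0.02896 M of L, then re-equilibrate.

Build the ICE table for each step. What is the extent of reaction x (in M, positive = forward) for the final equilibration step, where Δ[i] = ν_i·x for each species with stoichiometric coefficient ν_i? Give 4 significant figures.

Q₀ = 0.01194 vs Keq = 91.43 ⇒ Q<K, forward
Step 1:
                  L         E
  init        9.457     1.068
  Δ          -9.208     4.604
  eq         0.2491     5.672
  solve Keq expr → x = 4.604; check Q = 91.43
Then change container volume by factor 0.8 (V_new/V_old).
Step 2:
                  L         E
  init       0.3113      7.09
  Δ        -0.03255   0.01627
  eq         0.2788     7.106
  solve Keq expr → x = 0.01627; check Q = 91.43
Then remove 0.02896 M of L.
Step 3:
                  L         E
  init       0.2498     7.106
  Δ         0.02868  -0.01434
  eq         0.2785     7.092
  solve Keq expr → x = -0.01434; check Q = 91.43

x = -0.01434 M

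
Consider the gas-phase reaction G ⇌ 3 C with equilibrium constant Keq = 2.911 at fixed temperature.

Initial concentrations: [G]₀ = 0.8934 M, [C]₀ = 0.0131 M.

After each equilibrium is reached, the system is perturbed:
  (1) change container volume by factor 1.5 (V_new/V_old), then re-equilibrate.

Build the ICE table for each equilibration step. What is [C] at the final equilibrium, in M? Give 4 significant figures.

Q₀ = 2.5163e-06 vs Keq = 2.911 ⇒ Q<K, forward
Step 1:
                   G          C
  Initial     0.8934     0.0131
  Change     -0.3774      1.132
  Equil        0.516      1.145
  solve Keq expr → x = 0.3774; check Q = 2.911
Then change container volume by factor 1.5 (V_new/V_old).
Step 2:
                   G          C
  Initial      0.344     0.7635
  Change    -0.05879     0.1764
  Equil       0.2852     0.9399
  solve Keq expr → x = 0.05879; check Q = 2.911

[C]_eq = 0.9399 M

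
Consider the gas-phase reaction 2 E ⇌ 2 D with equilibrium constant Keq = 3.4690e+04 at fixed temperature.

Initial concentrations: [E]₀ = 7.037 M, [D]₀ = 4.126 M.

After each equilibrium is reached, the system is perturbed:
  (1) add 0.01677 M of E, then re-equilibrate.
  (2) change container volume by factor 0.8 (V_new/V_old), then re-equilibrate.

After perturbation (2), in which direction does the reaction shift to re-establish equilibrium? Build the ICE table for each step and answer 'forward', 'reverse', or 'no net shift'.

Q₀ = 0.3438 vs Keq = 3.4690e+04 ⇒ Q<K, forward
Step 1:
                   E          D
  Initial      7.037      4.126
  Change      -6.977      6.977
  Equil      0.05961       11.1
  solve Keq expr → x = 3.489; check Q = 3.4690e+04
Then add 0.01677 M of E.
Step 2:
                   E          D
  Initial    0.07638       11.1
  Change    -0.01668    0.01668
  Equil       0.0597      11.12
  solve Keq expr → x = 0.00834; check Q = 3.4690e+04
Then change container volume by factor 0.8 (V_new/V_old).
Step 3:
                   E          D
  Initial    0.07463       13.9
  Change           0          0
  Equil      0.07463       13.9
  solve Keq expr → x = 0; check Q = 3.4690e+04

Direction: no net shift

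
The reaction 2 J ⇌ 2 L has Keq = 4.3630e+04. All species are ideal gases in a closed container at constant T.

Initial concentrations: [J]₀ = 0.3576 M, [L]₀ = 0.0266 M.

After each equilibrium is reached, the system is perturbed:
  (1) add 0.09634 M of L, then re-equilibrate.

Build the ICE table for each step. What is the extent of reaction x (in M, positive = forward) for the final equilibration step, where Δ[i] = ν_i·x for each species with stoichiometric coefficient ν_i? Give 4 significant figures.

Q₀ = 0.005533 vs Keq = 4.3630e+04 ⇒ Q<K, forward
Step 1:
                    J           L
  Initial      0.3576      0.0266
  Change      -0.3558      0.3558
  Equil      0.001831      0.3824
  solve Keq expr → x = 0.1779; check Q = 4.3630e+04
Then add 0.09634 M of L.
Step 2:
                    J           L
  Initial    0.001831      0.4787
  Change   4.5903e-04 -4.5903e-04
  Equil       0.00229      0.4783
  solve Keq expr → x = -2.2951e-04; check Q = 4.3630e+04

x = -2.2951e-04 M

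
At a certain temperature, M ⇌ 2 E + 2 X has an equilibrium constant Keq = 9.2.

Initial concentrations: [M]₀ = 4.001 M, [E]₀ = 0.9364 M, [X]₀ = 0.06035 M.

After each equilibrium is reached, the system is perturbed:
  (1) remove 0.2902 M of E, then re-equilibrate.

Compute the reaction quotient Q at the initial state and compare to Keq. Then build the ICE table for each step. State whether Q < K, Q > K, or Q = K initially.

Q₀ = 7.9819e-04; Q < K (proceeds forward)

Q₀ = 7.9819e-04 vs Keq = 9.2 ⇒ Q<K, forward
Step 1:
                    M           E           X
  init          4.001      0.9364     0.06035
  Δ           -0.9247       1.849       1.849
  eq            3.076       2.786        1.91
  solve Keq expr → x = 0.9247; check Q = 9.2
Then remove 0.2902 M of E.
Step 2:
                    M           E           X
  init          3.076       2.496        1.91
  Δ          -0.05596      0.1119      0.1119
  eq             3.02       2.607       2.022
  solve Keq expr → x = 0.05596; check Q = 9.2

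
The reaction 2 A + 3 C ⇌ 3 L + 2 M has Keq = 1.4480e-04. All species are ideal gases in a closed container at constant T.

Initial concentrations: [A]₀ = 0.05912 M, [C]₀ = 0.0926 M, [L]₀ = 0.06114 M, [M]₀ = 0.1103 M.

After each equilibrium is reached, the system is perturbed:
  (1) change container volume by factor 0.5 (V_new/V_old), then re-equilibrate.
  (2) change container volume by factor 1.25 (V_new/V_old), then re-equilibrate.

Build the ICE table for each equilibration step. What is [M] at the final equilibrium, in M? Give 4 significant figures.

[M]_eq = 0.1207 M

Q₀ = 1.002 vs Keq = 1.4480e-04 ⇒ Q>K, reverse
Step 1:
                  A         C         L         M
  Initial   0.05912    0.0926   0.06114    0.1103
  Change    0.03488   0.05233  -0.05233  -0.03488
  Equil       0.094    0.1449  0.008814   0.07542
  solve Keq expr → x = -0.01744; check Q = 1.4480e-04
Then change container volume by factor 0.5 (V_new/V_old).
Step 2:
                  A         C         L         M
  Initial     0.188    0.2899   0.01763    0.1508
  Change          0         0         0         0
  Equil       0.188    0.2899   0.01763    0.1508
  solve Keq expr → x = 0; check Q = 1.4480e-04
Then change container volume by factor 1.25 (V_new/V_old).
Step 3:
                  A         C         L         M
  Initial    0.1504    0.2319    0.0141    0.1207
  Change          0         0         0         0
  Equil      0.1504    0.2319    0.0141    0.1207
  solve Keq expr → x = 0; check Q = 1.4480e-04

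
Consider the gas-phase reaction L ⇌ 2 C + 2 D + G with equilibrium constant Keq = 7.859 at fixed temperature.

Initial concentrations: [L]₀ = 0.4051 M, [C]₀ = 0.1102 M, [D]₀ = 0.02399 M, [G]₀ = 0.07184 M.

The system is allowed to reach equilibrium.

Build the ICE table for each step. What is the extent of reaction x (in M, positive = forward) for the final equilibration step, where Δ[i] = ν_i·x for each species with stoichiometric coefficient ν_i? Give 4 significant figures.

Q₀ = 1.2394e-06 vs Keq = 7.859 ⇒ Q<K, forward
Step 1:
                    L           C           D           G
  init         0.4051      0.1102     0.02399     0.07184
  Δ           -0.3787      0.7575      0.7575      0.3787
  eq          0.02636      0.8677      0.7815      0.4506
  solve Keq expr → x = 0.3787; check Q = 7.859

x = 0.3787 M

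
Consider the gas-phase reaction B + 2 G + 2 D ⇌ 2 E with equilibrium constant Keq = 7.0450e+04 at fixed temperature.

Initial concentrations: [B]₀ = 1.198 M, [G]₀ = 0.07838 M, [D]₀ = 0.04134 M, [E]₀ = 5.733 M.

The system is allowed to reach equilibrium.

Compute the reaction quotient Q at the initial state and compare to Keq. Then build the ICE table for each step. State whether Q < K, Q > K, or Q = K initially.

Q₀ = 2.6131e+06; Q > K (proceeds reverse)

Q₀ = 2.6131e+06 vs Keq = 7.0450e+04 ⇒ Q>K, reverse
Step 1:
                    B           G           D           E
  init          1.198     0.07838     0.04134       5.733
  Δ           0.03987     0.07973     0.07973    -0.07973
  eq            1.238      0.1581      0.1211       5.653
  solve Keq expr → x = -0.03987; check Q = 7.0450e+04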